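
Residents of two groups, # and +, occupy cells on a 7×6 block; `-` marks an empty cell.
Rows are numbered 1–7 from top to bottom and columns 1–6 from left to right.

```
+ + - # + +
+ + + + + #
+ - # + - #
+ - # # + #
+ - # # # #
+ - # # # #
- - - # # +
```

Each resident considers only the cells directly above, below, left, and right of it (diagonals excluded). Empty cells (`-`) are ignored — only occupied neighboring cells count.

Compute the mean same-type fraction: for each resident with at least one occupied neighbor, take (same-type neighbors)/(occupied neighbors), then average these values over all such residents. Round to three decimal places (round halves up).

0.742

Row 1: (1,1)+ 2/2 · (1,2)+ 2/2 · (1,4)# 0/2 · (1,5)+ 2/3 · (1,6)+ 1/2
Row 2: (2,1)+ 3/3 · (2,2)+ 3/3 · (2,3)+ 2/3 · (2,4)+ 3/4 · (2,5)+ 2/3 · (2,6)# 1/3
Row 3: (3,1)+ 2/2 · (3,3)# 1/3 · (3,4)+ 1/3 · (3,6)# 2/2
Row 4: (4,1)+ 2/2 · (4,3)# 3/3 · (4,4)# 2/4 · (4,5)+ 0/3 · (4,6)# 2/3
Row 5: (5,1)+ 2/2 · (5,3)# 3/3 · (5,4)# 4/4 · (5,5)# 3/4 · (5,6)# 3/3
Row 6: (6,1)+ 1/1 · (6,3)# 2/2 · (6,4)# 4/4 · (6,5)# 4/4 · (6,6)# 2/3
Row 7: (7,4)# 2/2 · (7,5)# 2/3 · (7,6)+ 0/2
Sum over 33 residents: 2/2 + 2/2 + 0/2 + 2/3 + 1/2 + 3/3 + 3/3 + 2/3 + 3/4 + 2/3 + 1/3 + 2/2 + 1/3 + 1/3 + 2/2 + 2/2 + 3/3 + 2/4 + 0/3 + 2/3 + 2/2 + 3/3 + 4/4 + 3/4 + 3/3 + 1/1 + 2/2 + 4/4 + 4/4 + 2/3 + 2/2 + 2/3 + 0/2 = 49/2; mean = 49/2 ÷ 33 = 49/66 = 0.742424… → 0.742.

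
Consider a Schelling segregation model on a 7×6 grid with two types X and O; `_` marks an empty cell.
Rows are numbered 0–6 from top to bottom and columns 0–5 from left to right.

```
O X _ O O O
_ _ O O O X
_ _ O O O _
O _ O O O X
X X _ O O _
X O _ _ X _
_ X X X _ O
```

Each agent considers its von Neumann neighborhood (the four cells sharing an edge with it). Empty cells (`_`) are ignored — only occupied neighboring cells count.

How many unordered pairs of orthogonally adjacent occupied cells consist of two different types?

Scan each occupied cell's neighbors to the right and below so each pair is counted once.
From row 0: 2 unlike of 6 pairs (running 2/6).
From row 1: 1 unlike of 6 pairs (running 3/12).
From row 2: 0 unlike of 5 pairs (running 3/17).
From row 3: 2 unlike of 6 pairs (running 5/23).
From row 4: 2 unlike of 5 pairs (running 7/28).
From row 5: 2 unlike of 2 pairs (running 9/30).
From row 6: 0 unlike of 2 pairs (running 9/32).
Total adjacent occupied pairs: 32; unlike-type pairs: 9.

9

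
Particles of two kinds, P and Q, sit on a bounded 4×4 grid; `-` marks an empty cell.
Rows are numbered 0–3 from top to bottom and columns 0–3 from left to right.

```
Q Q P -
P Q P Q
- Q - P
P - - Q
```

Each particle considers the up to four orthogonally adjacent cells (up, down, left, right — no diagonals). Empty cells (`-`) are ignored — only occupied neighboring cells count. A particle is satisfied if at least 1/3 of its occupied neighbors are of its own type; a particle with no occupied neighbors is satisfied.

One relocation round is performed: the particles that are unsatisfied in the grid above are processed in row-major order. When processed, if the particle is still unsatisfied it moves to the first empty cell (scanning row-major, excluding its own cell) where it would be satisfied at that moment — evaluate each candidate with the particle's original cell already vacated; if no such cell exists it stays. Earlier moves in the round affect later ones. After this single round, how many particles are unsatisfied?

0

Initially unsatisfied (in order): (1,0), (1,3), (2,3), (3,3).
  (1,0) → (0,3).
  (1,3) → (1,0).
  (2,3) → (1,3).
  (3,3): now satisfied by earlier moves; stays.
Resulting grid:
Q Q P P
Q Q P P
- Q - -
P - - Q
All satisfied now.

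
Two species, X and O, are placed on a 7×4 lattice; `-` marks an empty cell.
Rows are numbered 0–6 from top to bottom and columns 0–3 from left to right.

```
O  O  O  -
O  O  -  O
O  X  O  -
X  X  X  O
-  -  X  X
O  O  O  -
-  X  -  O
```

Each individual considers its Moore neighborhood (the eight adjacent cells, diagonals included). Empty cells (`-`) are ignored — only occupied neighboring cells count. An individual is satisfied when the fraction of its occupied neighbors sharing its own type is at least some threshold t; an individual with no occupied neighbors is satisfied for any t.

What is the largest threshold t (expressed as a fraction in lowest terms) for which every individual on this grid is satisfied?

0/1

(0,0)O 3/3
(0,1)O 4/4
(0,2)O 3/3
(1,0)O 4/5
(1,1)O 6/7
(1,3)O 2/2
(2,0)O 2/5
(2,1)X 3/7
(2,2)O 3/6
(3,0)X 2/3
(3,1)X 4/6
(3,2)X 4/6
(3,3)O 1/4
(4,2)X 3/6
(4,3)X 2/4
(5,0)O 1/2
(5,1)O 2/4
(5,2)O 2/5
(6,1)X 0/3
(6,3)O 1/1
The smallest same-type fraction is 0/3 at (6,1), which reduces to 0/1. Any threshold above that leaves this individual unsatisfied.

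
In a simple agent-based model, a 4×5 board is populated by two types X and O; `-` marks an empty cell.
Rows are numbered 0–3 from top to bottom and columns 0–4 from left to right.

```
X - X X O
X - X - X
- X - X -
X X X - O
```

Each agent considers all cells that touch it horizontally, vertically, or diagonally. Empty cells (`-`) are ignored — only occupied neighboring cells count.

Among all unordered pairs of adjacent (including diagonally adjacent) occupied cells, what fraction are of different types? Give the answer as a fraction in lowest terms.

Scan each occupied cell's neighbors to the right and below (and the two forward diagonals) so each pair is counted once.
Row 0: X(0,0)–X(1,0)= X(0,2)–X(0,3)= X(0,2)–X(1,2)= X(0,3)–O(0,4)≠ X(0,3)–X(1,4)= X(0,3)–X(1,2)= O(0,4)–X(1,4)≠  → 2/7 unlike.
Row 1: X(1,0)–X(2,1)= X(1,2)–X(2,3)= X(1,2)–X(2,1)= X(1,4)–X(2,3)=  → 0/4 unlike.
Row 2: X(2,1)–X(3,1)= X(2,1)–X(3,2)= X(2,1)–X(3,0)= X(2,3)–O(3,4)≠ X(2,3)–X(3,2)=  → 1/5 unlike.
Row 3: X(3,0)–X(3,1)= X(3,1)–X(3,2)=  → 0/2 unlike.
Total adjacent occupied pairs: 18; unlike-type pairs: 3.
3/18 reduces to 1/6.

1/6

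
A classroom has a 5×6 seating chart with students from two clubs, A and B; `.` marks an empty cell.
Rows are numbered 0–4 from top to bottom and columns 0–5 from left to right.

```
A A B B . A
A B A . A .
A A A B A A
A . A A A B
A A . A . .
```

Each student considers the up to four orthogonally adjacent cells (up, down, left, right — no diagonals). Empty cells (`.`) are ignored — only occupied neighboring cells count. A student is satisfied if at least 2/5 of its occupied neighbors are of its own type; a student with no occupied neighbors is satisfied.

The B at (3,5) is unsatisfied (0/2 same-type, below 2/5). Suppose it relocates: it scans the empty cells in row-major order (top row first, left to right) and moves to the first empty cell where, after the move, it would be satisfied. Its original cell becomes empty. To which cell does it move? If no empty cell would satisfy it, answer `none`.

Vacating (3,5). Empty cells in order:
  (0,4): 1/3 same-type → still unsatisfied.
  (1,3): 2/4 same-type → satisfied — stop here.

(1,3)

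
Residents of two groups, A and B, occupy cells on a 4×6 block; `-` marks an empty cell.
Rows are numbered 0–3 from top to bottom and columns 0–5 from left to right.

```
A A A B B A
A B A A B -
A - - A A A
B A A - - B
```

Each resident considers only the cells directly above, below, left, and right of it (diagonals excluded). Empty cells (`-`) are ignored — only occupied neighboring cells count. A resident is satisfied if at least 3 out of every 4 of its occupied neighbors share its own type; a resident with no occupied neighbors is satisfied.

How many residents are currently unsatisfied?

(0,0)A 2/2 satisfied
(0,1)A 2/3 not
(0,2)A 2/3 not
(0,3)B 1/3 not
(0,4)B 2/3 not
(0,5)A 0/1 not
(1,0)A 2/3 not
(1,1)B 0/3 not
(1,2)A 2/3 not
(1,3)A 2/4 not
(1,4)B 1/3 not
(2,0)A 1/2 not
(2,3)A 2/2 satisfied
(2,4)A 2/3 not
(2,5)A 1/2 not
(3,0)B 0/2 not
(3,1)A 1/2 not
(3,2)A 1/1 satisfied
(3,5)B 0/1 not
Unsatisfied: (0,1), (0,2), (0,3), (0,4), (0,5), (1,0), (1,1), (1,2), (1,3), (1,4), (2,0), (2,4), (2,5), (3,0), (3,1), (3,5) — 16 in total.

16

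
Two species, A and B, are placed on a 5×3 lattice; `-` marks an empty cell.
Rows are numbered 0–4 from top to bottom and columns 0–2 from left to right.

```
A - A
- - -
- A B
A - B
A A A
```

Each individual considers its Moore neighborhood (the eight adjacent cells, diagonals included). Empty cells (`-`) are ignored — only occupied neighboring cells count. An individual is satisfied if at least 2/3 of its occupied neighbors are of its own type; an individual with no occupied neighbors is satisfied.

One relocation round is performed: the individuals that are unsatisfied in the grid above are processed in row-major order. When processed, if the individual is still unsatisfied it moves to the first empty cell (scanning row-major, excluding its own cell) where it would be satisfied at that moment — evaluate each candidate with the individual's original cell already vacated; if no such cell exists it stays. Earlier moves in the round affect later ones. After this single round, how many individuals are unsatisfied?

Initially unsatisfied (in order): (2,1), (2,2), (3,2), (4,2).
  (2,1) → (0,1).
  (2,2): now satisfied by earlier moves; stays.
  (3,2): no empty cell satisfies it; stays.
  (4,2) → (1,0).
Resulting grid:
A A A
A - -
- - B
A - B
A A -
Unsatisfied now: (3,2).

1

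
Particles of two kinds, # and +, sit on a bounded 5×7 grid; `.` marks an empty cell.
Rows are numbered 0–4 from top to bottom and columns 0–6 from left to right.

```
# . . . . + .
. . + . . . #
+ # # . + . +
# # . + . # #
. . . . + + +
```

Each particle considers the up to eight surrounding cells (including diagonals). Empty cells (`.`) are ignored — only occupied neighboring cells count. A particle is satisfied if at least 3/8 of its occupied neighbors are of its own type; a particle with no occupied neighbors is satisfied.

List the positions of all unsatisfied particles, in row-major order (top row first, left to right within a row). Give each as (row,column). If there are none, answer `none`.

Row 0: (0,0)# 0/0 ok · (0,5)+ 0/1 unhappy
Row 1: (1,2)+ 0/2 unhappy · (1,6)# 0/2 unhappy
Row 2: (2,0)+ 0/3 unhappy · (2,1)# 3/5 ok · (2,2)# 2/4 ok · (2,4)+ 1/2 ok · (2,6)+ 0/3 unhappy
Row 3: (3,0)# 2/3 ok · (3,1)# 3/4 ok · (3,3)+ 2/3 ok · (3,5)# 1/6 unhappy · (3,6)# 1/4 unhappy
Row 4: (4,4)+ 2/3 ok · (4,5)+ 2/4 ok · (4,6)+ 1/3 unhappy

(0,5), (1,2), (1,6), (2,0), (2,6), (3,5), (3,6), (4,6)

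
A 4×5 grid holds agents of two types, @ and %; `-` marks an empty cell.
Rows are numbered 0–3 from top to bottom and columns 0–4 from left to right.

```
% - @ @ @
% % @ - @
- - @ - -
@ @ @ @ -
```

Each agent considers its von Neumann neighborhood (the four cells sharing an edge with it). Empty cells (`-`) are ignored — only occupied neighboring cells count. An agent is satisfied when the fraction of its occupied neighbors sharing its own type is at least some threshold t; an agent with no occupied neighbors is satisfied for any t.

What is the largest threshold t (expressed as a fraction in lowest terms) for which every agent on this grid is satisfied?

1/2

(0,0)% 1/1
(0,2)@ 2/2
(0,3)@ 2/2
(0,4)@ 2/2
(1,0)% 2/2
(1,1)% 1/2
(1,2)@ 2/3
(1,4)@ 1/1
(2,2)@ 2/2
(3,0)@ 1/1
(3,1)@ 2/2
(3,2)@ 3/3
(3,3)@ 1/1
The smallest same-type fraction is 1/2 at (1,1), which reduces to 1/2. Any threshold above that leaves this agent unsatisfied.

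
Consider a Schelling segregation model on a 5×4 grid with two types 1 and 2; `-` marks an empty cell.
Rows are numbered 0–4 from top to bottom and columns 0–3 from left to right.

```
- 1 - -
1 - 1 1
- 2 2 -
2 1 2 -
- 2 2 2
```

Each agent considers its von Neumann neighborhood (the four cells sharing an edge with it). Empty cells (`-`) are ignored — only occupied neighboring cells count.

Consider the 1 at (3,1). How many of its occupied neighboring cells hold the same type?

Occupied neighbors of (3,1): (2,1)=2, (4,1)=2, (3,0)=2, (3,2)=2.
Same type (1): 0 of 4.

0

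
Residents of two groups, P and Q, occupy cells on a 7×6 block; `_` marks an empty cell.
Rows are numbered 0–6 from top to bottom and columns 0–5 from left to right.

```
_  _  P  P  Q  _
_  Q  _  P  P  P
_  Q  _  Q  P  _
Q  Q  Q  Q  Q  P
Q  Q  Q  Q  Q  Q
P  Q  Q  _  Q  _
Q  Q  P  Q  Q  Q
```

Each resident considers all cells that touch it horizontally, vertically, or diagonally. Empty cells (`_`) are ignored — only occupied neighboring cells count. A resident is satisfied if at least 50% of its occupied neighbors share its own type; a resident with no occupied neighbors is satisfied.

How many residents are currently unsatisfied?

4

(0,2)P 2/3 ok
(0,3)P 3/4 ok
(0,4)Q 0/4 unhappy
(1,1)Q 1/2 ok
(1,3)P 4/6 ok
(1,4)P 4/6 ok
(1,5)P 2/3 ok
(2,1)Q 4/4 ok
(2,3)Q 3/6 ok
(2,4)P 4/7 ok
(3,0)Q 4/4 ok
(3,1)Q 6/6 ok
(3,2)Q 7/7 ok
(3,3)Q 6/7 ok
(3,4)Q 5/7 ok
(3,5)P 1/4 unhappy
(4,0)Q 4/5 ok
(4,1)Q 7/8 ok
(4,2)Q 7/7 ok
(4,3)Q 7/7 ok
(4,4)Q 5/6 ok
(4,5)Q 3/4 ok
(5,0)P 0/5 unhappy
(5,1)Q 6/8 ok
(5,2)Q 6/7 ok
(5,4)Q 6/6 ok
(6,0)Q 2/3 ok
(6,1)Q 3/5 ok
(6,2)P 0/4 unhappy
(6,3)Q 3/4 ok
(6,4)Q 3/3 ok
(6,5)Q 2/2 ok
Unsatisfied: (0,4), (3,5), (5,0), (6,2) — 4 in total.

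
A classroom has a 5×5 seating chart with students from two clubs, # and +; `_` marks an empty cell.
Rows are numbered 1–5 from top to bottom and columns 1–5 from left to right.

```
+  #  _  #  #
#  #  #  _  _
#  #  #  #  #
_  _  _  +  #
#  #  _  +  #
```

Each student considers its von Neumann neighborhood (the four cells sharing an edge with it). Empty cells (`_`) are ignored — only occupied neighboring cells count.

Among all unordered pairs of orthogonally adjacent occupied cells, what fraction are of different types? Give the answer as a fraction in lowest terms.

Scan each occupied cell's neighbors to the right and below so each pair is counted once.
From row 1: 2 unlike of 4 pairs (running 2/4).
From row 2: 0 unlike of 5 pairs (running 2/9).
From row 3: 1 unlike of 6 pairs (running 3/15).
From row 4: 1 unlike of 3 pairs (running 4/18).
From row 5: 1 unlike of 2 pairs (running 5/20).
Total adjacent occupied pairs: 20; unlike-type pairs: 5.
5/20 reduces to 1/4.

1/4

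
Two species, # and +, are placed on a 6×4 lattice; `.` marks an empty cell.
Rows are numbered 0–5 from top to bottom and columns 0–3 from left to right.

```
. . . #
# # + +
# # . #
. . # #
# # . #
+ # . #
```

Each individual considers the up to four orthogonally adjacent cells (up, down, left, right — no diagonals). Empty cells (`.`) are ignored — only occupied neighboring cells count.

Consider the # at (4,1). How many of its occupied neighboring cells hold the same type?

Occupied neighbors of (4,1): (5,1)=#, (4,0)=#.
Same type (#): 2 of 2.

2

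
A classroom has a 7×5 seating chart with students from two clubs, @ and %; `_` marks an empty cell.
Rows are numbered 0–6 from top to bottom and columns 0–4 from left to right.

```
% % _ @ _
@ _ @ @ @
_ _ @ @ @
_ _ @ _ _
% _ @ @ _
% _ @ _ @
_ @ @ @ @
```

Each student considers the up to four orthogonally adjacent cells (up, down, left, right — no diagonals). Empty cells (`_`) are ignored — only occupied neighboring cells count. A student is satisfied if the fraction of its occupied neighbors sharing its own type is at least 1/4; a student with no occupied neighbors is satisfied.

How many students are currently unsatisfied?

1

(0,0)% 1/2 ✓
(0,1)% 1/1 ✓
(0,3)@ 1/1 ✓
(1,0)@ 0/1 ✗
(1,2)@ 2/2 ✓
(1,3)@ 4/4 ✓
(1,4)@ 2/2 ✓
(2,2)@ 3/3 ✓
(2,3)@ 3/3 ✓
(2,4)@ 2/2 ✓
(3,2)@ 2/2 ✓
(4,0)% 1/1 ✓
(4,2)@ 3/3 ✓
(4,3)@ 1/1 ✓
(5,0)% 1/1 ✓
(5,2)@ 2/2 ✓
(5,4)@ 1/1 ✓
(6,1)@ 1/1 ✓
(6,2)@ 3/3 ✓
(6,3)@ 2/2 ✓
(6,4)@ 2/2 ✓
Unsatisfied: (1,0) — 1 in total.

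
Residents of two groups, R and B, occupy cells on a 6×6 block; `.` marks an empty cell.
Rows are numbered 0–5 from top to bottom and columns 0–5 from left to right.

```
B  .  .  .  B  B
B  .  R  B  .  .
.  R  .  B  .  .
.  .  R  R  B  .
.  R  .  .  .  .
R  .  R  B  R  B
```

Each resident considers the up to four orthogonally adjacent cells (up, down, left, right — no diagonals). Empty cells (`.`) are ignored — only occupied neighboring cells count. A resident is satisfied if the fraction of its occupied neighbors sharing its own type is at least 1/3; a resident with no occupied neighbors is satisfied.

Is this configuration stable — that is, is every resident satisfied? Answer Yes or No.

(0,0)B 1/1 ok
(0,4)B 1/1 ok
(0,5)B 1/1 ok
(1,0)B 1/1 ok
(1,2)R 0/1 unhappy
(1,3)B 1/2 ok
(2,1)R 0/0 ok
(2,3)B 1/2 ok
(3,2)R 1/1 ok
(3,3)R 1/3 ok
(3,4)B 0/1 unhappy
(4,1)R 0/0 ok
(5,0)R 0/0 ok
(5,2)R 0/1 unhappy
(5,3)B 0/2 unhappy
(5,4)R 0/2 unhappy
(5,5)B 0/1 unhappy
For instance (1,2) has only 0/1 same-type neighbors, below 1/3.

No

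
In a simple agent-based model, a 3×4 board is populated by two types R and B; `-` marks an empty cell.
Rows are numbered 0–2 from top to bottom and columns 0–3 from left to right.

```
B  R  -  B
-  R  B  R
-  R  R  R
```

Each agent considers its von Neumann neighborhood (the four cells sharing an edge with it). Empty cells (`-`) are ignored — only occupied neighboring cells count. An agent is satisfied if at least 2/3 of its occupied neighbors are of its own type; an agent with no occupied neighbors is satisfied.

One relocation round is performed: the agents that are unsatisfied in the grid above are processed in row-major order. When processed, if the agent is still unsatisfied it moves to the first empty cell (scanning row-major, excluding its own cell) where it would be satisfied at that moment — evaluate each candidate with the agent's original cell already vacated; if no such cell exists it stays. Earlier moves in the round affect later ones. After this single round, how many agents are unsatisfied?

Initially unsatisfied (in order): (0,0), (0,1), (0,3), (1,2), (1,3).
  (0,0) → (0,2).
  (0,1) → (0,0).
  (0,3): no empty cell satisfies it; stays.
  (1,2): no empty cell satisfies it; stays.
  (1,3) → (0,1).
Resulting grid:
R R B B
- R B -
- R R R
Unsatisfied now: (1,2).

1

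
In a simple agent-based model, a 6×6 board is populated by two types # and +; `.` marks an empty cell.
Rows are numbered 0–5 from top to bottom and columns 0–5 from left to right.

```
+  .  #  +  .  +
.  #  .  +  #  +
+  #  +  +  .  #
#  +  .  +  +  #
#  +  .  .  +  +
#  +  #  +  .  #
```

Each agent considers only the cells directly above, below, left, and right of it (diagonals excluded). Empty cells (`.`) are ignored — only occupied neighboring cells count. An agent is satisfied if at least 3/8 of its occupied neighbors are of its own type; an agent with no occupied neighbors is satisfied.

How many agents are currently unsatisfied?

Row 0: (0,0)+ 0/0 ✓ · (0,2)# 0/1 ✗ · (0,3)+ 1/2 ✓ · (0,5)+ 1/1 ✓
Row 1: (1,1)# 1/1 ✓ · (1,3)+ 2/3 ✓ · (1,4)# 0/2 ✗ · (1,5)+ 1/3 ✗
Row 2: (2,0)+ 0/2 ✗ · (2,1)# 1/4 ✗ · (2,2)+ 1/2 ✓ · (2,3)+ 3/3 ✓ · (2,5)# 1/2 ✓
Row 3: (3,0)# 1/3 ✗ · (3,1)+ 1/3 ✗ · (3,3)+ 2/2 ✓ · (3,4)+ 2/3 ✓ · (3,5)# 1/3 ✗
Row 4: (4,0)# 2/3 ✓ · (4,1)+ 2/3 ✓ · (4,4)+ 2/2 ✓ · (4,5)+ 1/3 ✗
Row 5: (5,0)# 1/2 ✓ · (5,1)+ 1/3 ✗ · (5,2)# 0/2 ✗ · (5,3)+ 0/1 ✗ · (5,5)# 0/1 ✗
Unsatisfied: (0,2), (1,4), (1,5), (2,0), (2,1), (3,0), (3,1), (3,5), (4,5), (5,1), (5,2), (5,3), (5,5) — 13 in total.

13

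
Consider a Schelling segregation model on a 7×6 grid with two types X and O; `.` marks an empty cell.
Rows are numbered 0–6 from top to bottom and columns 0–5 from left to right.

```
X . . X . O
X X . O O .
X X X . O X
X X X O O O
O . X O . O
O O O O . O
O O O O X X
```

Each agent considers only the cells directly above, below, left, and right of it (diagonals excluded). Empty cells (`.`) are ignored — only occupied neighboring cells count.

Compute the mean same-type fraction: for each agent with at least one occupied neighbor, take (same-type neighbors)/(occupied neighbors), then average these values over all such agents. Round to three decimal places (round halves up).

Row 0: (0,0)X 1/1 · (0,3)X 0/1 · (0,5)O — no occupied neighbors
Row 1: (1,0)X 3/3 · (1,1)X 2/2 · (1,3)O 1/2 · (1,4)O 2/2
Row 2: (2,0)X 3/3 · (2,1)X 4/4 · (2,2)X 2/2 · (2,4)O 2/3 · (2,5)X 0/2
Row 3: (3,0)X 2/3 · (3,1)X 3/3 · (3,2)X 3/4 · (3,3)O 2/3 · (3,4)O 3/3 · (3,5)O 2/3
Row 4: (4,0)O 1/2 · (4,2)X 1/3 · (4,3)O 2/3 · (4,5)O 2/2
Row 5: (5,0)O 3/3 · (5,1)O 3/3 · (5,2)O 3/4 · (5,3)O 3/3 · (5,5)O 1/2
Row 6: (6,0)O 2/2 · (6,1)O 3/3 · (6,2)O 3/3 · (6,3)O 2/3 · (6,4)X 1/2 · (6,5)X 1/2
Sum over 32 agents: 1/1 + 0/1 + 3/3 + 2/2 + 1/2 + 2/2 + 3/3 + 4/4 + 2/2 + 2/3 + 0/2 + 2/3 + 3/3 + 3/4 + 2/3 + 3/3 + 2/3 + 1/2 + 1/3 + 2/3 + 2/2 + 3/3 + 3/3 + 3/4 + 3/3 + 1/2 + 2/2 + 3/3 + 3/3 + 2/3 + 1/2 + 1/2 = 73/3; mean = 73/3 ÷ 32 = 73/96 = 0.760416… → 0.760.

0.760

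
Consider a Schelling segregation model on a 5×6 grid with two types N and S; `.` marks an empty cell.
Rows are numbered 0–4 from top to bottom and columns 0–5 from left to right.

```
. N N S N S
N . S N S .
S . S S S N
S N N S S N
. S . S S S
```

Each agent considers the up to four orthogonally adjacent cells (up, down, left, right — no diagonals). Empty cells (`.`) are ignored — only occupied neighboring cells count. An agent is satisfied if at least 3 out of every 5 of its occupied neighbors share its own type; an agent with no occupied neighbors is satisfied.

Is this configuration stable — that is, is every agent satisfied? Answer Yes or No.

(0,1)N 1/1 satisfied
(0,2)N 1/3 not
(0,3)S 0/3 not
(0,4)N 0/3 not
(0,5)S 0/1 not
(1,0)N 0/1 not
(1,2)S 1/3 not
(1,3)N 0/4 not
(1,4)S 1/3 not
(2,0)S 1/2 not
(2,2)S 2/3 satisfied
(2,3)S 3/4 satisfied
(2,4)S 3/4 satisfied
(2,5)N 1/2 not
(3,0)S 1/2 not
(3,1)N 1/3 not
(3,2)N 1/3 not
(3,3)S 3/4 satisfied
(3,4)S 3/4 satisfied
(3,5)N 1/3 not
(4,1)S 0/1 not
(4,3)S 2/2 satisfied
(4,4)S 3/3 satisfied
(4,5)S 1/2 not
For instance (0,2) has only 1/3 same-type neighbors, below 3/5.

No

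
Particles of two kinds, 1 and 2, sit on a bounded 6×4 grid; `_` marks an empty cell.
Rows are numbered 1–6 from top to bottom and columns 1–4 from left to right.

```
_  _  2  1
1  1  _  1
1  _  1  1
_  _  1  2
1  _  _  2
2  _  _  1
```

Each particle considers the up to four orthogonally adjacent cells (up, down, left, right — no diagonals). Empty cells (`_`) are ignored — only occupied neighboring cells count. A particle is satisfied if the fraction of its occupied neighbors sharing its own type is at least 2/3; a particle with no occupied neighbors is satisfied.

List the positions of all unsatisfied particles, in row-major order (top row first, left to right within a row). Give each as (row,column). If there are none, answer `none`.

(1,3), (1,4), (4,3), (4,4), (5,1), (5,4), (6,1), (6,4)

(1,3)2 0/1 unhappy
(1,4)1 1/2 unhappy
(2,1)1 2/2 ok
(2,2)1 1/1 ok
(2,4)1 2/2 ok
(3,1)1 1/1 ok
(3,3)1 2/2 ok
(3,4)1 2/3 ok
(4,3)1 1/2 unhappy
(4,4)2 1/3 unhappy
(5,1)1 0/1 unhappy
(5,4)2 1/2 unhappy
(6,1)2 0/1 unhappy
(6,4)1 0/1 unhappy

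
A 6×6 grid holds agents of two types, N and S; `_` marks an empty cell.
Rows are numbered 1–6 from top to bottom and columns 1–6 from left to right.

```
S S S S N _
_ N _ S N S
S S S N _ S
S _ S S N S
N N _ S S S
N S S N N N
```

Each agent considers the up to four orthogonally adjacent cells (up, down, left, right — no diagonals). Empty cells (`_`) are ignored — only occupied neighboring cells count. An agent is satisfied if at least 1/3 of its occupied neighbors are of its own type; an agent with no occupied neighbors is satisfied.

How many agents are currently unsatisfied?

(1,1)S 1/1 ok
(1,2)S 2/3 ok
(1,3)S 2/2 ok
(1,4)S 2/3 ok
(1,5)N 1/2 ok
(2,2)N 0/2 unhappy
(2,4)S 1/3 ok
(2,5)N 1/3 ok
(2,6)S 1/2 ok
(3,1)S 2/2 ok
(3,2)S 2/3 ok
(3,3)S 2/3 ok
(3,4)N 0/3 unhappy
(3,6)S 2/2 ok
(4,1)S 1/2 ok
(4,3)S 2/2 ok
(4,4)S 2/4 ok
(4,5)N 0/3 unhappy
(4,6)S 2/3 ok
(5,1)N 2/3 ok
(5,2)N 1/2 ok
(5,4)S 2/3 ok
(5,5)S 2/4 ok
(5,6)S 2/3 ok
(6,1)N 1/2 ok
(6,2)S 1/3 ok
(6,3)S 1/2 ok
(6,4)N 1/3 ok
(6,5)N 2/3 ok
(6,6)N 1/2 ok
Unsatisfied: (2,2), (3,4), (4,5) — 3 in total.

3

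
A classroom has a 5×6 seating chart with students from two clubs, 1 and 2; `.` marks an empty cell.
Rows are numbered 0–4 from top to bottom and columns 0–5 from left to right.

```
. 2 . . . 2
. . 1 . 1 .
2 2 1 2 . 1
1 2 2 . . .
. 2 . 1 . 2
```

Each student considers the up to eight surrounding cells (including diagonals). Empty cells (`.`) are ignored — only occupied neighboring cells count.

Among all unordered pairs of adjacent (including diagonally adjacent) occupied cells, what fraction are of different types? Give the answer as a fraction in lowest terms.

Scan each occupied cell's neighbors to the right and below (and the two forward diagonals) so each pair is counted once.
From row 0: 2 unlike of 2 pairs (running 2/2).
From row 1: 3 unlike of 5 pairs (running 5/7).
From row 2: 6 unlike of 11 pairs (running 11/18).
From row 3: 3 unlike of 6 pairs (running 14/24).
Total adjacent occupied pairs: 24; unlike-type pairs: 14.
14/24 reduces to 7/12.

7/12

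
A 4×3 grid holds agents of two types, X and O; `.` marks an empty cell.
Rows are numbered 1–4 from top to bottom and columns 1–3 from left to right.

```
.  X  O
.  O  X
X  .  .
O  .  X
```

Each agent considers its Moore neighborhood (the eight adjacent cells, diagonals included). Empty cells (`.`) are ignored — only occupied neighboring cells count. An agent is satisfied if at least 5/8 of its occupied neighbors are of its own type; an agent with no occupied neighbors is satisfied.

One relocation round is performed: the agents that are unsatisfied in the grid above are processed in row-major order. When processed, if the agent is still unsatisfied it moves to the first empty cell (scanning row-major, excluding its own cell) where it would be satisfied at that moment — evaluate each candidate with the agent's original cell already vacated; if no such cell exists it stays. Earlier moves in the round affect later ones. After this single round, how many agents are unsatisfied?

2

Initially unsatisfied (in order): (1,2), (1,3), (2,2), (2,3), (3,1), (4,1).
  (1,2) → (3,3).
  (1,3) → (1,1).
  (2,2): no empty cell satisfies it; stays.
  (2,3) → (4,2).
  (3,1): no empty cell satisfies it; stays.
  (4,1) → (1,2).
Resulting grid:
O O .
. O .
X . X
. X X
Unsatisfied now: (2,2), (3,1).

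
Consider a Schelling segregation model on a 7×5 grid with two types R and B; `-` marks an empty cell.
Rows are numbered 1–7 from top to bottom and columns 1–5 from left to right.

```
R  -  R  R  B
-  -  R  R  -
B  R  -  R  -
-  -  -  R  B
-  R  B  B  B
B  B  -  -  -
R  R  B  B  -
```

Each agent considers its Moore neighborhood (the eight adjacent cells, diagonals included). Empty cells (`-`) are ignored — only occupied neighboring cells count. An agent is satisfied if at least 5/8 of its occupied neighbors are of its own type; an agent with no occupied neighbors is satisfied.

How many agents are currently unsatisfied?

11

Row 1: (1,1)R 0/0 ok · (1,3)R 3/3 ok · (1,4)R 3/4 ok · (1,5)B 0/2 unhappy
Row 2: (2,3)R 5/5 ok · (2,4)R 4/5 ok
Row 3: (3,1)B 0/1 unhappy · (3,2)R 1/2 unhappy · (3,4)R 3/4 ok
Row 4: (4,4)R 1/5 unhappy · (4,5)B 2/4 unhappy
Row 5: (5,2)R 0/3 unhappy · (5,3)B 2/4 unhappy · (5,4)B 3/4 ok · (5,5)B 2/3 ok
Row 6: (6,1)B 1/4 unhappy · (6,2)B 3/6 unhappy
Row 7: (7,1)R 1/3 unhappy · (7,2)R 1/4 unhappy · (7,3)B 2/3 ok · (7,4)B 1/1 ok
Unsatisfied: (1,5), (3,1), (3,2), (4,4), (4,5), (5,2), (5,3), (6,1), (6,2), (7,1), (7,2) — 11 in total.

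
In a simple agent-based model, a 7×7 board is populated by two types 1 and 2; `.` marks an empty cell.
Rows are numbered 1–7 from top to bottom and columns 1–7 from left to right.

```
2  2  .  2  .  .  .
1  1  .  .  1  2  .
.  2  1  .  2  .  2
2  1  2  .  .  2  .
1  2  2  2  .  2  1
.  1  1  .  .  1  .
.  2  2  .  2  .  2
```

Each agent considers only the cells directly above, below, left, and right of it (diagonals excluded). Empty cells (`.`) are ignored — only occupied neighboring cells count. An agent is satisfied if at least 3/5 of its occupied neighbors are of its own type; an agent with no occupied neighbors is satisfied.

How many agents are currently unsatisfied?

(1,1)2 1/2 not
(1,2)2 1/2 not
(1,4)2 0/0 satisfied
(2,1)1 1/2 not
(2,2)1 1/3 not
(2,5)1 0/2 not
(2,6)2 0/1 not
(3,2)2 0/3 not
(3,3)1 0/2 not
(3,5)2 0/1 not
(3,7)2 0/0 satisfied
(4,1)2 0/2 not
(4,2)1 0/4 not
(4,3)2 1/3 not
(4,6)2 1/1 satisfied
(5,1)1 0/2 not
(5,2)2 1/4 not
(5,3)2 3/4 satisfied
(5,4)2 1/1 satisfied
(5,6)2 1/3 not
(5,7)1 0/1 not
(6,2)1 1/3 not
(6,3)1 1/3 not
(6,6)1 0/1 not
(7,2)2 1/2 not
(7,3)2 1/2 not
(7,5)2 0/0 satisfied
(7,7)2 0/0 satisfied
Unsatisfied: (1,1), (1,2), (2,1), (2,2), (2,5), (2,6), (3,2), (3,3), (3,5), (4,1), (4,2), (4,3), (5,1), (5,2), (5,6), (5,7), (6,2), (6,3), (6,6), (7,2), (7,3) — 21 in total.

21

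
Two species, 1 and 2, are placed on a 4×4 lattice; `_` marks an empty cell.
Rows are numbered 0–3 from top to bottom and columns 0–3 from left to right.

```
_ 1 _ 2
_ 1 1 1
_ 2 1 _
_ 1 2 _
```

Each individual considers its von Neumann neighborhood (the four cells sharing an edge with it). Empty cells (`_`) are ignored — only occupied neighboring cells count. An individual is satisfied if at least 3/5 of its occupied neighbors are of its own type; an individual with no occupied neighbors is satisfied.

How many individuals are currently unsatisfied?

6

(0,1)1 1/1 ✓
(0,3)2 0/1 ✗
(1,1)1 2/3 ✓
(1,2)1 3/3 ✓
(1,3)1 1/2 ✗
(2,1)2 0/3 ✗
(2,2)1 1/3 ✗
(3,1)1 0/2 ✗
(3,2)2 0/2 ✗
Unsatisfied: (0,3), (1,3), (2,1), (2,2), (3,1), (3,2) — 6 in total.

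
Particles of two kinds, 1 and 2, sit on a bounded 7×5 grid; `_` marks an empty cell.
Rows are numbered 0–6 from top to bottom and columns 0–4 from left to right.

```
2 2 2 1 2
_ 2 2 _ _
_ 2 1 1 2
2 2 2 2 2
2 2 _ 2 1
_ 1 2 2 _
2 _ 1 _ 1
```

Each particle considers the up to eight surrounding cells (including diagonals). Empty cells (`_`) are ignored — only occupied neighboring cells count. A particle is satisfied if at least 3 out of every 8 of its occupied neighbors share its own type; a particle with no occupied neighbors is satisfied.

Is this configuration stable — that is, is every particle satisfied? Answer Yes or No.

Row 0: (0,0)2 2/2 ok · (0,1)2 4/4 ok · (0,2)2 3/4 ok · (0,3)1 0/3 unhappy · (0,4)2 0/1 unhappy
Row 1: (1,1)2 5/6 ok · (1,2)2 4/7 ok
Row 2: (2,1)2 5/6 ok · (2,2)1 1/7 unhappy · (2,3)1 1/6 unhappy · (2,4)2 2/3 ok
Row 3: (3,0)2 4/4 ok · (3,1)2 5/6 ok · (3,2)2 5/7 ok · (3,3)2 4/7 ok · (3,4)2 3/5 ok
Row 4: (4,0)2 3/4 ok · (4,1)2 5/6 ok · (4,3)2 5/6 ok · (4,4)1 0/4 unhappy
Row 5: (5,1)1 1/5 unhappy · (5,2)2 3/5 ok · (5,3)2 2/5 ok
Row 6: (6,0)2 0/1 unhappy · (6,2)1 1/3 unhappy · (6,4)1 0/1 unhappy
For instance (0,3) has only 0/3 same-type neighbors, below 3/8.

No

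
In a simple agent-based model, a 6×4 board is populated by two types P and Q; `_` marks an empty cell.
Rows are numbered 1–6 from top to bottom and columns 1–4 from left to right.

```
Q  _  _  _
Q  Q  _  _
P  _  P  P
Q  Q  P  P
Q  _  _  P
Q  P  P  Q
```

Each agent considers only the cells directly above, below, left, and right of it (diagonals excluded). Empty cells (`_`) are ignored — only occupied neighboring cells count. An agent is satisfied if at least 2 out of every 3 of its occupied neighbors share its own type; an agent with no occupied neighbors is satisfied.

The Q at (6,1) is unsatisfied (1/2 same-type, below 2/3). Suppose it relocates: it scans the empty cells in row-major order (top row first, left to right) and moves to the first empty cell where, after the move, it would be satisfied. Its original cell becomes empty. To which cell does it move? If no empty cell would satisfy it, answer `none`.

Vacating (6,1). Empty cells in order:
  (1,2): 2/2 same-type → satisfied — stop here.

(1,2)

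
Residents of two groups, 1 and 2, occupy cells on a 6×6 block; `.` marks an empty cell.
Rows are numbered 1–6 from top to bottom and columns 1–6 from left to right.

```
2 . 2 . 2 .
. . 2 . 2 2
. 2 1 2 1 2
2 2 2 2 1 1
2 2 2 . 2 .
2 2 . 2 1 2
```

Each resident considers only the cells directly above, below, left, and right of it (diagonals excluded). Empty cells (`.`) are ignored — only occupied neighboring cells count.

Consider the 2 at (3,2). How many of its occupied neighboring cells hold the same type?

Occupied neighbors of (3,2): (4,2)=2, (3,3)=1.
Same type (2): 1 of 2.

1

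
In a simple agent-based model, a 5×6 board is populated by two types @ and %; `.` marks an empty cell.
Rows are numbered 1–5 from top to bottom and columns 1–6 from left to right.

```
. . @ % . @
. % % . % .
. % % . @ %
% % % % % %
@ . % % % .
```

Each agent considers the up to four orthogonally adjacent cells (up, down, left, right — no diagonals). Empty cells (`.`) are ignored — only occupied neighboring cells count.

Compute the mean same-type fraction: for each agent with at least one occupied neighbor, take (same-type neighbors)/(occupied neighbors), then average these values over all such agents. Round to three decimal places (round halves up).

(1,3)@ 0/2
(1,4)% 0/1
(1,6)@ — no occupied neighbors
(2,2)% 2/2
(2,3)% 2/3
(2,5)% 0/1
(3,2)% 3/3
(3,3)% 3/3
(3,5)@ 0/3
(3,6)% 1/2
(4,1)% 1/2
(4,2)% 3/3
(4,3)% 4/4
(4,4)% 3/3
(4,5)% 3/4
(4,6)% 2/2
(5,1)@ 0/1
(5,3)% 2/2
(5,4)% 3/3
(5,5)% 2/2
Sum over 19 agents: 0/2 + 0/1 + 2/2 + 2/3 + 0/1 + 3/3 + 3/3 + 0/3 + 1/2 + 1/2 + 3/3 + 4/4 + 3/3 + 3/4 + 2/2 + 0/1 + 2/2 + 3/3 + 2/2 = 149/12; mean = 149/12 ÷ 19 = 149/228 = 0.653508… → 0.654.

0.654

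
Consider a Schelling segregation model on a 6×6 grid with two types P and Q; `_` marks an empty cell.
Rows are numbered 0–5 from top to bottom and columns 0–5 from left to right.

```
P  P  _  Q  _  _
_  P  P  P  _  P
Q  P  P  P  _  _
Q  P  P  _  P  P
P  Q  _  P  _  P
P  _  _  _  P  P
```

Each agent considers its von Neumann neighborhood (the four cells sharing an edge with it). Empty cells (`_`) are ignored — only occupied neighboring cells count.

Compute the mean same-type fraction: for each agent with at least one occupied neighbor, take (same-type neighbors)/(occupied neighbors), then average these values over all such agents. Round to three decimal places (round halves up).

Row 0: (0,0)P 1/1 · (0,1)P 2/2 · (0,3)Q 0/1
Row 1: (1,1)P 3/3 · (1,2)P 3/3 · (1,3)P 2/3 · (1,5)P — no occupied neighbors
Row 2: (2,0)Q 1/2 · (2,1)P 3/4 · (2,2)P 4/4 · (2,3)P 2/2
Row 3: (3,0)Q 1/3 · (3,1)P 2/4 · (3,2)P 2/2 · (3,4)P 1/1 · (3,5)P 2/2
Row 4: (4,0)P 1/3 · (4,1)Q 0/2 · (4,3)P — no occupied neighbors · (4,5)P 2/2
Row 5: (5,0)P 1/1 · (5,4)P 1/1 · (5,5)P 2/2
Sum over 21 agents: 1/1 + 2/2 + 0/1 + 3/3 + 3/3 + 2/3 + 1/2 + 3/4 + 4/4 + 2/2 + 1/3 + 2/4 + 2/2 + 1/1 + 2/2 + 1/3 + 0/2 + 2/2 + 1/1 + 1/1 + 2/2 = 193/12; mean = 193/12 ÷ 21 = 193/252 = 0.765873… → 0.766.

0.766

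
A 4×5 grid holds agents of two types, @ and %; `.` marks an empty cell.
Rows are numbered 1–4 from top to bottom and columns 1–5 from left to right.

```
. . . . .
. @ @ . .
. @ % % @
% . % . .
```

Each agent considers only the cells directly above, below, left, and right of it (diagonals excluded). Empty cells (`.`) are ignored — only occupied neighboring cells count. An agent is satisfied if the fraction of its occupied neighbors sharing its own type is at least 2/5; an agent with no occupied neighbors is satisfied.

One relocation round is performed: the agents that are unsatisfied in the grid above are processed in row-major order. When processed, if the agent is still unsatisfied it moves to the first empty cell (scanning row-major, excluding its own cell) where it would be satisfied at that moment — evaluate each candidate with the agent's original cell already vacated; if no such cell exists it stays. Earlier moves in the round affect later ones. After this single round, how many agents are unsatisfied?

Initially unsatisfied (in order): (3,5).
  (3,5) → (1,1).
Resulting grid:
@ . . . .
. @ @ . .
. @ % % .
% . % . .
All satisfied now.

0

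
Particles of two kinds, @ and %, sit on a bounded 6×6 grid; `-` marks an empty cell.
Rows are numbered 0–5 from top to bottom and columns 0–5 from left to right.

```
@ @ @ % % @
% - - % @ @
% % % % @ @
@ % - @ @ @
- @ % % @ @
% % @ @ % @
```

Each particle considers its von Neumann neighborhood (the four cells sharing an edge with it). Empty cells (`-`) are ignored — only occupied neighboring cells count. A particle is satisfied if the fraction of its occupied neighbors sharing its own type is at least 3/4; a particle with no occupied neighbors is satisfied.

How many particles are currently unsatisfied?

Row 0: (0,0)@ 1/2 not · (0,1)@ 2/2 satisfied · (0,2)@ 1/2 not · (0,3)% 2/3 not · (0,4)% 1/3 not · (0,5)@ 1/2 not
Row 1: (1,0)% 1/2 not · (1,3)% 2/3 not · (1,4)@ 2/4 not · (1,5)@ 3/3 satisfied
Row 2: (2,0)% 2/3 not · (2,1)% 3/3 satisfied · (2,2)% 2/2 satisfied · (2,3)% 2/4 not · (2,4)@ 3/4 satisfied · (2,5)@ 3/3 satisfied
Row 3: (3,0)@ 0/2 not · (3,1)% 1/3 not · (3,3)@ 1/3 not · (3,4)@ 4/4 satisfied · (3,5)@ 3/3 satisfied
Row 4: (4,1)@ 0/3 not · (4,2)% 1/3 not · (4,3)% 1/4 not · (4,4)@ 2/4 not · (4,5)@ 3/3 satisfied
Row 5: (5,0)% 1/1 satisfied · (5,1)% 1/3 not · (5,2)@ 1/3 not · (5,3)@ 1/3 not · (5,4)% 0/3 not · (5,5)@ 1/2 not
Unsatisfied: (0,0), (0,2), (0,3), (0,4), (0,5), (1,0), (1,3), (1,4), (2,0), (2,3), (3,0), (3,1), (3,3), (4,1), (4,2), (4,3), (4,4), (5,1), (5,2), (5,3), (5,4), (5,5) — 22 in total.

22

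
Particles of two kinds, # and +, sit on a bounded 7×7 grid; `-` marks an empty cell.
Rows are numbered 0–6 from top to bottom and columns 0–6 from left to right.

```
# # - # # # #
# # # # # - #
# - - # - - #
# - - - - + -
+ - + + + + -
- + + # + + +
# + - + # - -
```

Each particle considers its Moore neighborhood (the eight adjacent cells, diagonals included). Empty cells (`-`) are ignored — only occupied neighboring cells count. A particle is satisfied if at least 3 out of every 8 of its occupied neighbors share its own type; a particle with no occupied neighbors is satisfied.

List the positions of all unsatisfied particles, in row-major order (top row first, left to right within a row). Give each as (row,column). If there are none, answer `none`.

Row 0: (0,0)# 3/3 satisfied · (0,1)# 4/4 satisfied · (0,3)# 4/4 satisfied · (0,4)# 4/4 satisfied · (0,5)# 4/4 satisfied · (0,6)# 2/2 satisfied
Row 1: (1,0)# 4/4 satisfied · (1,1)# 5/5 satisfied · (1,2)# 5/5 satisfied · (1,3)# 5/5 satisfied · (1,4)# 5/5 satisfied · (1,6)# 3/3 satisfied
Row 2: (2,0)# 3/3 satisfied · (2,3)# 3/3 satisfied · (2,6)# 1/2 satisfied
Row 3: (3,0)# 1/2 satisfied · (3,5)+ 2/3 satisfied
Row 4: (4,0)+ 1/2 satisfied · (4,2)+ 3/4 satisfied · (4,3)+ 4/5 satisfied · (4,4)+ 5/6 satisfied · (4,5)+ 5/5 satisfied
Row 5: (5,1)+ 4/5 satisfied · (5,2)+ 5/6 satisfied · (5,3)# 1/7 not · (5,4)+ 5/7 satisfied · (5,5)+ 4/5 satisfied · (5,6)+ 2/2 satisfied
Row 6: (6,0)# 0/2 not · (6,1)+ 2/3 satisfied · (6,3)+ 2/4 satisfied · (6,4)# 1/4 not

(5,3), (6,0), (6,4)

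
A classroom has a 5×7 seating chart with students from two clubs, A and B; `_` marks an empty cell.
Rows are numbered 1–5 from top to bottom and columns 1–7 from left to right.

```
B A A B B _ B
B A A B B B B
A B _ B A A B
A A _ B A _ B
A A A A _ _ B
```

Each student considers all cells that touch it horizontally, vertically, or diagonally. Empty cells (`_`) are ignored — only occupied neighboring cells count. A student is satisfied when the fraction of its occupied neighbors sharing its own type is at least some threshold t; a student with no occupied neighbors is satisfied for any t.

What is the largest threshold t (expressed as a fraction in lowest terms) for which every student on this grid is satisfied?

1/6

(1,1)B 1/3
(1,2)A 3/5
(1,3)A 3/5
(1,4)B 3/5
(1,5)B 4/4
(1,7)B 2/2
(2,1)B 2/5
(2,2)A 4/7
(2,3)A 3/7
(2,4)B 4/7
(2,5)B 5/7
(2,6)B 5/7
(2,7)B 3/4
(3,1)A 3/5
(3,2)B 1/6
(3,4)B 3/6
(3,5)A 2/7
(3,6)A 2/7
(3,7)B 3/4
(4,1)A 4/5
(4,2)A 5/6
(4,4)B 1/5
(4,5)A 3/5
(4,7)B 2/3
(5,1)A 3/3
(5,2)A 4/4
(5,3)A 3/4
(5,4)A 2/3
(5,7)B 1/1
The smallest same-type fraction is 1/6 at (3,2), which reduces to 1/6. Any threshold above that leaves this student unsatisfied.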